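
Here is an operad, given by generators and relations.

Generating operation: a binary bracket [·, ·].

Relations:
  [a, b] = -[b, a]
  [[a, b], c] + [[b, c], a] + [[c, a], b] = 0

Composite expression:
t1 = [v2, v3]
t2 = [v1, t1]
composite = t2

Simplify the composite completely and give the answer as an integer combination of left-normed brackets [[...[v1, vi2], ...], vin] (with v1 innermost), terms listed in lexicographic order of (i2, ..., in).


[[v1, v2], v3] - [[v1, v3], v2]

Antisymmetry and Jacobi reduce to v1-anchored left-normed brackets.
Composite bracket: [v1, [v2, v3]]
Applying ab - ba throughout gives 4 signed words (2^2 = 4).
The v1-initial words carry the normal form:
  v1v2v3 (sign +1) contributes +[[v1, v2], v3]
  v1v3v2 (sign -1) contributes -[[v1, v3], v2]


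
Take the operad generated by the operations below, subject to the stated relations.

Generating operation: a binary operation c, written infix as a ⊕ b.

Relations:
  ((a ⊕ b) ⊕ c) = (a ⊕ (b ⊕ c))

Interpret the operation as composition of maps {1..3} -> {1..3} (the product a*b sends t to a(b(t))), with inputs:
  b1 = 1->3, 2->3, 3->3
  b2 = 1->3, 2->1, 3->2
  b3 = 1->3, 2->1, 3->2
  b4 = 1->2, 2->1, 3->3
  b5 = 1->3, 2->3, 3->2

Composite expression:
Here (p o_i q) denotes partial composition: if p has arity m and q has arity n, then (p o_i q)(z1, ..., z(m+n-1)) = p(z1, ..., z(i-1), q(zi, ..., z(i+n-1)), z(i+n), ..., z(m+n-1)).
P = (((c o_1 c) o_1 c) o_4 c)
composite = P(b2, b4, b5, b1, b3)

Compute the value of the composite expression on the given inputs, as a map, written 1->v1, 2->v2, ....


1->3, 2->3, 3->3

(b2 ⊕ b4) = 1->1, 2->3, 3->2
((b2 ⊕ b4) ⊕ b5) = 1->2, 2->2, 3->3
(b1 ⊕ b3) = 1->3, 2->3, 3->3
(((b2 ⊕ b4) ⊕ b5) ⊕ (b1 ⊕ b3)) = 1->3, 2->3, 3->3


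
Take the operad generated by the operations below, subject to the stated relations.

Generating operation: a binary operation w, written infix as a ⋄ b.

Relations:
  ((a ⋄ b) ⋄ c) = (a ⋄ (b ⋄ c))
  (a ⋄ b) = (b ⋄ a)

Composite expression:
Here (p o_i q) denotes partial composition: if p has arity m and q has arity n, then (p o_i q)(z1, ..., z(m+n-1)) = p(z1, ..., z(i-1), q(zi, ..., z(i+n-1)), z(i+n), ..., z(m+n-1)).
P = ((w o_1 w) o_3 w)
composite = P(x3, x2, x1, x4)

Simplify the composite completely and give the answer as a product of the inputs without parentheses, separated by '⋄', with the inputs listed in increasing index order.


x1 ⋄ x2 ⋄ x3 ⋄ x4

Any arrangement under w is one operation, so sort the x-inputs.
(x3 ⋄ x2) spells out as x3 ⋄ x2
(x1 ⋄ x4) spells out as x1 ⋄ x4
((x3 ⋄ x2) ⋄ (x1 ⋄ x4)) spells out as x3 ⋄ x2 ⋄ x1 ⋄ x4
rearranged into index order: x1 ⋄ x2 ⋄ x3 ⋄ x4


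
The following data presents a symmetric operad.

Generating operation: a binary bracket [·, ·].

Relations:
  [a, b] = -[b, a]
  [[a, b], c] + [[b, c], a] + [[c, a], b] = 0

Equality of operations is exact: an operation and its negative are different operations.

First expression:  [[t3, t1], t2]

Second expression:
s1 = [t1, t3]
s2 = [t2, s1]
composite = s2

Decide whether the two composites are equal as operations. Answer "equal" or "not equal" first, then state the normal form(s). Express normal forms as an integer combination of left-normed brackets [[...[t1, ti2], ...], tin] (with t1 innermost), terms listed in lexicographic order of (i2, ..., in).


equal; the common form is -[[t1, t3], t2]

Normal form of the first expression: -[[t1, t3], t2]
Normal form of the second expression: -[[t1, t3], t2]
Same normal form: equal.


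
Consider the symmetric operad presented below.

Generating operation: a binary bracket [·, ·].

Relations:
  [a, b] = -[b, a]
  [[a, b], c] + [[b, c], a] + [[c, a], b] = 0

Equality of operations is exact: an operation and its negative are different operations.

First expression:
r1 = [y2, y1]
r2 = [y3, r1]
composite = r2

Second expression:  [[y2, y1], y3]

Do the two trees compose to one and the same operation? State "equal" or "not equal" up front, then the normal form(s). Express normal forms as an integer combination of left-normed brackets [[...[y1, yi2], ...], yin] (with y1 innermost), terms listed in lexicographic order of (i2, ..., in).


Reducing the first expression gives [[y1, y2], y3]
Reducing the second expression gives -[[y1, y2], y3]
The normal forms differ: not equal.

not equal: they reduce to [[y1, y2], y3] and -[[y1, y2], y3]


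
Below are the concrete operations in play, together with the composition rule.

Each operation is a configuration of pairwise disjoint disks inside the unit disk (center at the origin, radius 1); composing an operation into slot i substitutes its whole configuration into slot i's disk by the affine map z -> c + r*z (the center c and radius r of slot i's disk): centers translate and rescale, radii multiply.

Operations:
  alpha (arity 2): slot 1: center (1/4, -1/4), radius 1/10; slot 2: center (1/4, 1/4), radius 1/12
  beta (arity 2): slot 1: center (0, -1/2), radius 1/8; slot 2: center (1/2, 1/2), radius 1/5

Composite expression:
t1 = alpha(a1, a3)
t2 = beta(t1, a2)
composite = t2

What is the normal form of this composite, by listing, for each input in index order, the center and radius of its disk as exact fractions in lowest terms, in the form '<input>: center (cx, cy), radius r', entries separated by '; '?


a1: center (1/32, -17/32), radius 1/80; a2: center (1/2, 1/2), radius 1/5; a3: center (1/32, -15/32), radius 1/96

Nesting under beta composes maps z -> c + r*z down each a-path.
input a1: composing its 2 substitution steps yields center (1/32, -17/32), radius 1/80
input a3: composing its 2 substitution steps yields center (1/32, -15/32), radius 1/96
input a2: composing its 1 substitution step yields center (1/2, 1/2), radius 1/5


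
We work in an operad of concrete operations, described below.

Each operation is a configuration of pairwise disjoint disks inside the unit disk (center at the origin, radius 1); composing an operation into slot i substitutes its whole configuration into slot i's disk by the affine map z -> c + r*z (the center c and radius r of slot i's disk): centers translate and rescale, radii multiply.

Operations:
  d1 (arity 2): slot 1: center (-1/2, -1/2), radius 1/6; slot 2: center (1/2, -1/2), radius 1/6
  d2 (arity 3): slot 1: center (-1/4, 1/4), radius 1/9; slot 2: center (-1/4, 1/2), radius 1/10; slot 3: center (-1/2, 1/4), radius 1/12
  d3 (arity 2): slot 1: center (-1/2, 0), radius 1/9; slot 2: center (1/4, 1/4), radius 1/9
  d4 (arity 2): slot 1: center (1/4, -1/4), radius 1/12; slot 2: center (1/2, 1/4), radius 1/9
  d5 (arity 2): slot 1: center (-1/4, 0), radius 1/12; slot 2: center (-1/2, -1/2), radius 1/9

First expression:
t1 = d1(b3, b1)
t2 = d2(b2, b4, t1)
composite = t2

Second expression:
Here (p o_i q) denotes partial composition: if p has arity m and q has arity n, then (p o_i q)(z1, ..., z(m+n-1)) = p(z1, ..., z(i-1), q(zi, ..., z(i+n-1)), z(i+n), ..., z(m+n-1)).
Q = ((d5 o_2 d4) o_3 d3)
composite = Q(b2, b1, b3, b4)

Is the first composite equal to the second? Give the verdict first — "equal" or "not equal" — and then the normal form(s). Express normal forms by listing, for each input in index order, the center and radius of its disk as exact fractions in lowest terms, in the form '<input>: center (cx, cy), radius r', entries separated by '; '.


The first expression reduces to b1: center (-11/24, 5/24), radius 1/72; b2: center (-1/4, 1/4), radius 1/9; b3: center (-13/24, 5/24), radius 1/72; b4: center (-1/4, 1/2), radius 1/10
The second expression reduces to b1: center (-17/36, -19/36), radius 1/108; b2: center (-1/4, 0), radius 1/12; b3: center (-73/162, -17/36), radius 1/729; b4: center (-143/324, -38/81), radius 1/729
The normal forms differ: not equal.

not equal: they reduce to b1: center (-11/24, 5/24), radius 1/72; b2: center (-1/4, 1/4), radius 1/9; b3: center (-13/24, 5/24), radius 1/72; b4: center (-1/4, 1/2), radius 1/10 and b1: center (-17/36, -19/36), radius 1/108; b2: center (-1/4, 0), radius 1/12; b3: center (-73/162, -17/36), radius 1/729; b4: center (-143/324, -38/81), radius 1/729


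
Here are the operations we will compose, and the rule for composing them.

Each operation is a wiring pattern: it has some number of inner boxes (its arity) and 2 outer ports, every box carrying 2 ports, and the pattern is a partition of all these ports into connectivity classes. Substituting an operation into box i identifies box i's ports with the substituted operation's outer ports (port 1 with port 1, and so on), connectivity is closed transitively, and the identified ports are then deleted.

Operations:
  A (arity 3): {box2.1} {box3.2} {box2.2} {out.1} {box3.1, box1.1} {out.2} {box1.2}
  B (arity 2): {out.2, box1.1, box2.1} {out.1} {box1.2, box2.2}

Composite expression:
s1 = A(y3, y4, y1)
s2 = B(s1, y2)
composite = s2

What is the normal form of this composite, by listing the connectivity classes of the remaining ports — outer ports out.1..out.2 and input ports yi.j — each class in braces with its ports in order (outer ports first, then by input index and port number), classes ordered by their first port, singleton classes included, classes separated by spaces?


Substituting into B glues patterns; closure does the rest.
after A, the pattern on (y3, y4, y1) reads {out.1} {out.2} {y1.1, y3.1} {y1.2} {y3.2} {y4.1} {y4.2} (out.j = its outer ports)
after B, the pattern on (y3, y4, y1, y2) reads {out.1} {out.2, y2.1} {y1.1, y3.1} {y1.2} {y2.2} {y3.2} {y4.1} {y4.2} (out.j = its outer ports)

{out.1} {out.2, y2.1} {y1.1, y3.1} {y1.2} {y2.2} {y3.2} {y4.1} {y4.2}


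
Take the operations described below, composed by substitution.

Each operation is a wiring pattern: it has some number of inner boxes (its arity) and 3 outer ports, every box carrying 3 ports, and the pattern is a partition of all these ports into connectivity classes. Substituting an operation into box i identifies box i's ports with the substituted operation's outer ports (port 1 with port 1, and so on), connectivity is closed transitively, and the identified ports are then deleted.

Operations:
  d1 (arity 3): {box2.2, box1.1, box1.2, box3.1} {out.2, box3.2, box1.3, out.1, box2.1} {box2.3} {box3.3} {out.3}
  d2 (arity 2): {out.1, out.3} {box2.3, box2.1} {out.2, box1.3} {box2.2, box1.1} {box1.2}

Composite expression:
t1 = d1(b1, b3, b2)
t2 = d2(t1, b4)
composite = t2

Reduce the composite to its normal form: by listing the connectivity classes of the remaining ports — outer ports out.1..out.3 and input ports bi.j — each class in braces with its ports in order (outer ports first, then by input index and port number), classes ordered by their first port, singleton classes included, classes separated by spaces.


{out.1, out.3} {out.2} {b1.1, b1.2, b2.1, b3.2} {b1.3, b2.2, b3.1, b4.2} {b2.3} {b3.3} {b4.1, b4.3}

Connectivity passes through glued d2-boundaries; trace each wire chain.
after d1, the pattern on (b1, b3, b2) reads {out.1, out.2, b1.3, b2.2, b3.1} {out.3} {b1.1, b1.2, b2.1, b3.2} {b2.3} {b3.3} (out.j = its outer ports)
after d2, the pattern on (b1, b3, b2, b4) reads {out.1, out.3} {out.2} {b1.1, b1.2, b2.1, b3.2} {b1.3, b2.2, b3.1, b4.2} {b2.3} {b3.3} {b4.1, b4.3} (out.j = its outer ports)


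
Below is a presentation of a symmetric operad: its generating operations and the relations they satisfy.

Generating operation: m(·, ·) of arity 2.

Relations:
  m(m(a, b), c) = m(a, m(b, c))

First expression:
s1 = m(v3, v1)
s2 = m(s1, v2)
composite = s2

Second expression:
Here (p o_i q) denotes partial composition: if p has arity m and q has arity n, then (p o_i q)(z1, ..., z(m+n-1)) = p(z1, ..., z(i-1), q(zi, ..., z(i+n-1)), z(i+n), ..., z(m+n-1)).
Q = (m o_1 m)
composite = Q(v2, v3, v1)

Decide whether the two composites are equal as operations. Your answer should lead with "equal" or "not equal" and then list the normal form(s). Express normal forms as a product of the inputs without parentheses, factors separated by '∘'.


The first composite normalizes to v3 ∘ v1 ∘ v2
The second composite normalizes to v2 ∘ v3 ∘ v1
They disagree, so not equal.

not equal; the first gives v3 ∘ v1 ∘ v2 and the second v2 ∘ v3 ∘ v1


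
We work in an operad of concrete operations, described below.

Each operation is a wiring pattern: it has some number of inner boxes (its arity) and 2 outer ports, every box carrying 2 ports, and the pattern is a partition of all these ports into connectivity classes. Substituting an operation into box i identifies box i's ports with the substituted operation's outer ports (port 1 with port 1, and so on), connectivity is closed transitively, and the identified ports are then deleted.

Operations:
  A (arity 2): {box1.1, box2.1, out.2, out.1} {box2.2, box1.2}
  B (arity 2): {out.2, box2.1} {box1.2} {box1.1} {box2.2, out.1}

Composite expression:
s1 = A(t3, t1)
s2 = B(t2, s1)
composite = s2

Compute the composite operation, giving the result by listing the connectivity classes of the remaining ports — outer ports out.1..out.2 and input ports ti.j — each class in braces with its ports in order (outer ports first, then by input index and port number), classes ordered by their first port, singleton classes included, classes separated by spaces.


Reachability decides: close wires over B-identified ports.
composing A on (t3, t1), with out.j its own outer ports: {out.1, out.2, t1.1, t3.1} {t1.2, t3.2}
composing B on (t2, t3, t1), with out.j its own outer ports: {out.1, out.2, t1.1, t3.1} {t1.2, t3.2} {t2.1} {t2.2}

{out.1, out.2, t1.1, t3.1} {t1.2, t3.2} {t2.1} {t2.2}


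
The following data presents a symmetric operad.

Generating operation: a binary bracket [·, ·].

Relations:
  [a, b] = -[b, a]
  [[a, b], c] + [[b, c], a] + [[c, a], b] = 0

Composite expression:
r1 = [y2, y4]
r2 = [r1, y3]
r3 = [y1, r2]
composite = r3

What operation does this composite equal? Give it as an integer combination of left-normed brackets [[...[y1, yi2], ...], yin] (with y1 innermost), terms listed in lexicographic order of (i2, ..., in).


[[[y1, y2], y4], y3] - [[[y1, y3], y2], y4] + [[[y1, y3], y4], y2] - [[[y1, y4], y2], y3]

In the tensor algebra, words opening y1 carry the y1-anchored form.
Composite bracket: [y1, [[y2, y4], y3]]
The bracket unfolds into 8 signed words via [a, b] = ab - ba (2^3 = 8).
Only words starting with y1 matter:
  the word y1y2y4y3 carries sign +1 and contributes +[[[y1, y2], y4], y3]
  the word y1y3y2y4 carries sign -1 and contributes -[[[y1, y3], y2], y4]
  the word y1y3y4y2 carries sign +1 and contributes +[[[y1, y3], y4], y2]
  the word y1y4y2y3 carries sign -1 and contributes -[[[y1, y4], y2], y3]


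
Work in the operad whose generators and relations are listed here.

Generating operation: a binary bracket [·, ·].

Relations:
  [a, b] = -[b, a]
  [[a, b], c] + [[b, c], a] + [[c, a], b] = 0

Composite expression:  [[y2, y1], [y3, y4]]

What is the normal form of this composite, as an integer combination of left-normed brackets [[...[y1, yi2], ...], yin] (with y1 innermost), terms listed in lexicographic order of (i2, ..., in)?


-[[[y1, y2], y3], y4] + [[[y1, y2], y4], y3]

Antisymmetry and Jacobi reduce to y1-anchored left-normed brackets.
Composite bracket: [[y2, y1], [y3, y4]]
Applying ab - ba throughout gives 8 signed words (2^3 = 8).
The y1-initial words carry the normal form:
  y1y2y3y4 appears with sign -1, giving the term -[[[y1, y2], y3], y4]
  y1y2y4y3 appears with sign +1, giving the term +[[[y1, y2], y4], y3]


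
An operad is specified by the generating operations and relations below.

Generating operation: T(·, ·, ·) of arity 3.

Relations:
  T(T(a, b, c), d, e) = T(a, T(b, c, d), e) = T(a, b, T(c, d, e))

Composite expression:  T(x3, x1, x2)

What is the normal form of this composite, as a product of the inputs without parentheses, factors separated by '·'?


x3 · x1 · x2

Associativity of T dissolves the nesting; only the x-input order survives.
T(x3, x1, x2) reduces to x3 · x1 · x2


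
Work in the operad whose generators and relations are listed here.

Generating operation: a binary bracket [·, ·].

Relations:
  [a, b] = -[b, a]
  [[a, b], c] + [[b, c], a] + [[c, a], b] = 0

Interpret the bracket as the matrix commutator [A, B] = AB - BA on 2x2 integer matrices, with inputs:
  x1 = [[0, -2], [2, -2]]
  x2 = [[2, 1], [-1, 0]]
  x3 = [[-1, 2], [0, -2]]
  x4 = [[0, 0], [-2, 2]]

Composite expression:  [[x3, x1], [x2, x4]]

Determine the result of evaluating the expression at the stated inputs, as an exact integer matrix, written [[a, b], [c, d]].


[[-32, -8], [-40, 32]]

[x3, x1] = [[4, -6], [-2, -4]]
[x2, x4] = [[-2, 2], [6, 2]]
[[x3, x1], [x2, x4]] = [[-32, -8], [-40, 32]]


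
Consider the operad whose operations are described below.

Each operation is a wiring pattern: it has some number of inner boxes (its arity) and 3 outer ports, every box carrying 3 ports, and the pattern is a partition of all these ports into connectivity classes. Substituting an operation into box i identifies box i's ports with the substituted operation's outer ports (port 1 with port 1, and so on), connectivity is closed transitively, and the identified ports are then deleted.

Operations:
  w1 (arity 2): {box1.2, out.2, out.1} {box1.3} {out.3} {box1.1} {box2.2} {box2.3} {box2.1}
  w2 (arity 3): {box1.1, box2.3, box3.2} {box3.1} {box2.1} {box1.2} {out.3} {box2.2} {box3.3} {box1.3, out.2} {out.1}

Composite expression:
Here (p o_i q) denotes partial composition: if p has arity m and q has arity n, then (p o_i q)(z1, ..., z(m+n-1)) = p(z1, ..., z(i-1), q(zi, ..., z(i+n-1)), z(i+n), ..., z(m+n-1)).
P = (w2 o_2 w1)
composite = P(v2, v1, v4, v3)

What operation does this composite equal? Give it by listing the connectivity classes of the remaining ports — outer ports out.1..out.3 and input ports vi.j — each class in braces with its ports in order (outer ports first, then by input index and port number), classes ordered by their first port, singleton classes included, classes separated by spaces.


Reachability decides: close wires over w2-identified ports.
the subtree at w1 composes to {out.1, out.2, v1.2} {out.3} {v1.1} {v1.3} {v4.1} {v4.2} {v4.3} on (v1, v4); out.j = own outer ports
the subtree at w2 composes to {out.1} {out.2, v2.3} {out.3} {v1.1} {v1.2} {v1.3} {v2.1, v3.2} {v2.2} {v3.1} {v3.3} {v4.1} {v4.2} {v4.3} on (v2, v1, v4, v3); out.j = own outer ports

{out.1} {out.2, v2.3} {out.3} {v1.1} {v1.2} {v1.3} {v2.1, v3.2} {v2.2} {v3.1} {v3.3} {v4.1} {v4.2} {v4.3}


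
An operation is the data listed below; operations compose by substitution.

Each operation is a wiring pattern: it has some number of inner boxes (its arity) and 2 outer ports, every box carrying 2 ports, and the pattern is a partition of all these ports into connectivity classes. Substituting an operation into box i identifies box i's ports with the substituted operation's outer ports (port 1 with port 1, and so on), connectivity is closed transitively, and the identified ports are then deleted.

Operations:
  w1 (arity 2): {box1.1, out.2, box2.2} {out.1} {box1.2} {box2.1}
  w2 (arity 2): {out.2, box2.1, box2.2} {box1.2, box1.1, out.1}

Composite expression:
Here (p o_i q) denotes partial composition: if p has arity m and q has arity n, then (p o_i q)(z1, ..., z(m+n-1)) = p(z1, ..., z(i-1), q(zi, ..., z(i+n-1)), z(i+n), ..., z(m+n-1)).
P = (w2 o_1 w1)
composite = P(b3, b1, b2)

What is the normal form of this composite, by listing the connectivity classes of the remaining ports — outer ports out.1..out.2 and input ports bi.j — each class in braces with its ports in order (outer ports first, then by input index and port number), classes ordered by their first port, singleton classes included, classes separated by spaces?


{out.1, b1.2, b3.1} {out.2, b2.1, b2.2} {b1.1} {b3.2}

Two ports join when wires chain via w2-identified ports.
through w1, on inputs (b3, b1): {out.1} {out.2, b1.2, b3.1} {b1.1} {b3.2} (out.j = stage outer ports)
through w2, on inputs (b3, b1, b2): {out.1, b1.2, b3.1} {out.2, b2.1, b2.2} {b1.1} {b3.2} (out.j = stage outer ports)


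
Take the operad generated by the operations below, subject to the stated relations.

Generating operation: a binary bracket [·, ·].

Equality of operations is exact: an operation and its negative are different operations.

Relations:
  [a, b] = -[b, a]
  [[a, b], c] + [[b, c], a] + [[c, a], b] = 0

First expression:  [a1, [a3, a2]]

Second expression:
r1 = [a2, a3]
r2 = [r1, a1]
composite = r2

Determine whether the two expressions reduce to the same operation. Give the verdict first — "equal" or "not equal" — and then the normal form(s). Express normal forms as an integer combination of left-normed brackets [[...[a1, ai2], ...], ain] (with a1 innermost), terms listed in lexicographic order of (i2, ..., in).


equal; the common form is -[[a1, a2], a3] + [[a1, a3], a2]


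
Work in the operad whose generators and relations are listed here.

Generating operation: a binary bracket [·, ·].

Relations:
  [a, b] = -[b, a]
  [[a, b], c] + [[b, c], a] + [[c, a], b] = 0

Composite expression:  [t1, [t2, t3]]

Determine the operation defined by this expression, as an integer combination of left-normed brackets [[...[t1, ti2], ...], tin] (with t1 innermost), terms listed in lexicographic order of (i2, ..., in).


[[t1, t2], t3] - [[t1, t3], t2]

Skip Jacobi rewriting: expand, keep t1-initial words, read off terms.
Composite bracket: [t1, [t2, t3]]
Full expansion: 4 signed words from ab - ba (2^2 = 4).
Collect the words opening with t1:
  t1t2t3 appears with sign +1, giving the term +[[t1, t2], t3]
  t1t3t2 appears with sign -1, giving the term -[[t1, t3], t2]


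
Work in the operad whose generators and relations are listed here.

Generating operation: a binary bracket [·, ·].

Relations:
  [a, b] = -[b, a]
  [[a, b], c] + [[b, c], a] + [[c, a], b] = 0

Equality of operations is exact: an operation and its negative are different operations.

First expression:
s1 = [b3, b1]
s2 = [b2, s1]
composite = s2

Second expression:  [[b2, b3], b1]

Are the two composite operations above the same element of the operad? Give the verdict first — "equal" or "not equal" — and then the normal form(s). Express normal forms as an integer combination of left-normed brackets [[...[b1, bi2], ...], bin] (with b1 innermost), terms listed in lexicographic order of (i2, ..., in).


The first expression reduces to [[b1, b3], b2]
The second expression reduces to -[[b1, b2], b3] + [[b1, b3], b2]
Different reductions; not equal.

not equal; the first gives [[b1, b3], b2] and the second -[[b1, b2], b3] + [[b1, b3], b2]


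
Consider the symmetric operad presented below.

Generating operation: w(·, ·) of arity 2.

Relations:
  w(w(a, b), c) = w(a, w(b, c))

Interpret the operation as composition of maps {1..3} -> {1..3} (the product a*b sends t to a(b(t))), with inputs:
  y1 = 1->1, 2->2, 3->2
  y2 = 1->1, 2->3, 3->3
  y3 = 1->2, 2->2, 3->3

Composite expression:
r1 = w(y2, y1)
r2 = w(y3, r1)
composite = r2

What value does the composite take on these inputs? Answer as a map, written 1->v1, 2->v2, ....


w(y2, y1) = 1->1, 2->3, 3->3
w(y3, w(y2, y1)) = 1->2, 2->3, 3->3

1->2, 2->3, 3->3


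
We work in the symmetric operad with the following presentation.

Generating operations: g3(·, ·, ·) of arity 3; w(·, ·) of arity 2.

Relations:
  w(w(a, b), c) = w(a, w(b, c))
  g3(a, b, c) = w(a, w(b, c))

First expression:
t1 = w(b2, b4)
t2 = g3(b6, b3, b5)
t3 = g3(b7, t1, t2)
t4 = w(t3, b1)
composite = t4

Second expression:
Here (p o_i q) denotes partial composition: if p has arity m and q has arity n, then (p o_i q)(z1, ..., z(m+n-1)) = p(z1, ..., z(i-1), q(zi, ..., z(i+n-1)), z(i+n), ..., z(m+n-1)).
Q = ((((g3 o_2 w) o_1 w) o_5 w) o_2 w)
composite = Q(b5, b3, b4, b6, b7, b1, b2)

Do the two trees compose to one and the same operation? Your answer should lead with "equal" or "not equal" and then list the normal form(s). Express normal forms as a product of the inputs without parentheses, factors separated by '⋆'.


not equal: they reduce to b7 ⋆ b2 ⋆ b4 ⋆ b6 ⋆ b3 ⋆ b5 ⋆ b1 and b5 ⋆ b3 ⋆ b4 ⋆ b6 ⋆ b7 ⋆ b1 ⋆ b2

Reducing the first expression gives b7 ⋆ b2 ⋆ b4 ⋆ b6 ⋆ b3 ⋆ b5 ⋆ b1
Reducing the second expression gives b5 ⋆ b3 ⋆ b4 ⋆ b6 ⋆ b7 ⋆ b1 ⋆ b2
The forms do not match — not equal.


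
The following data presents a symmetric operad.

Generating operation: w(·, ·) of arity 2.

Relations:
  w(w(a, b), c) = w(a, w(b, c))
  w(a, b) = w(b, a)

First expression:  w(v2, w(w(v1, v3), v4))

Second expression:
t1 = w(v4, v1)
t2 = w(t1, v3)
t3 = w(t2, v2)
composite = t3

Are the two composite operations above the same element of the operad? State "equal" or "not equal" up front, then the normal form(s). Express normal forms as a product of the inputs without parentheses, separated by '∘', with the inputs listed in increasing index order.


equal — both sides give v1 ∘ v2 ∘ v3 ∘ v4

The first composite normalizes to v1 ∘ v2 ∘ v3 ∘ v4
The second composite normalizes to v1 ∘ v2 ∘ v3 ∘ v4
The normal forms match — equal.


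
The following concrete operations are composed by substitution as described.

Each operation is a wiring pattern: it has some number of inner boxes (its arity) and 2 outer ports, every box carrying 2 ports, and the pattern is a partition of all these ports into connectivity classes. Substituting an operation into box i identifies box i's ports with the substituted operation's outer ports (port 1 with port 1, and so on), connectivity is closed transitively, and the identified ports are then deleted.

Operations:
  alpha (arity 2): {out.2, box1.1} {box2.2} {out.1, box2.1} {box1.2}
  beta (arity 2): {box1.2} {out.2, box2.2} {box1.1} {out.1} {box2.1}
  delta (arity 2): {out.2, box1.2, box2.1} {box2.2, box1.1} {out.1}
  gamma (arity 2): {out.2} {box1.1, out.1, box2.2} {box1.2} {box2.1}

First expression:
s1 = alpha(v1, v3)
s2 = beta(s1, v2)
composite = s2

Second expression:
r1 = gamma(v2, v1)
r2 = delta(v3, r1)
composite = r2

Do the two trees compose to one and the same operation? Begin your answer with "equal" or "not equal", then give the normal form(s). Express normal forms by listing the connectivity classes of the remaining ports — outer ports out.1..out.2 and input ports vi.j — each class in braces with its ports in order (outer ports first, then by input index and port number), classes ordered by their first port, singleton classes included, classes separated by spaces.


not equal; the first gives {out.1} {out.2, v2.2} {v1.1} {v1.2} {v2.1} {v3.1} {v3.2} and the second {out.1} {out.2, v1.2, v2.1, v3.2} {v1.1} {v2.2} {v3.1}

Reducing the first expression gives {out.1} {out.2, v2.2} {v1.1} {v1.2} {v2.1} {v3.1} {v3.2}
Reducing the second expression gives {out.1} {out.2, v1.2, v2.1, v3.2} {v1.1} {v2.2} {v3.1}
They disagree, so not equal.


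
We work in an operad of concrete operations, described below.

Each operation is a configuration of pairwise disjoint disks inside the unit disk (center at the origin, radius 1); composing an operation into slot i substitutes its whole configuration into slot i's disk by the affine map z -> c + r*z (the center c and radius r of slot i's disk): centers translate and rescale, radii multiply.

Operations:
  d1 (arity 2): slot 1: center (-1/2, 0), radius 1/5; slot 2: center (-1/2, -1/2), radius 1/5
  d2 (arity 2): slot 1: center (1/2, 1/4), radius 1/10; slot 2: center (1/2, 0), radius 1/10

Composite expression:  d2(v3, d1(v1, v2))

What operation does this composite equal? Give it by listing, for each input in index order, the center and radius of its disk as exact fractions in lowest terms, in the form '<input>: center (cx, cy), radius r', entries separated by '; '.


Below d2, radii multiply path by path; the v-disk centers shift.
tracing v3 down its 1-map path: center (1/2, 1/4), radius 1/10
tracing v1 down its 2-map path: center (9/20, 0), radius 1/50
tracing v2 down its 2-map path: center (9/20, -1/20), radius 1/50

v1: center (9/20, 0), radius 1/50; v2: center (9/20, -1/20), radius 1/50; v3: center (1/2, 1/4), radius 1/10


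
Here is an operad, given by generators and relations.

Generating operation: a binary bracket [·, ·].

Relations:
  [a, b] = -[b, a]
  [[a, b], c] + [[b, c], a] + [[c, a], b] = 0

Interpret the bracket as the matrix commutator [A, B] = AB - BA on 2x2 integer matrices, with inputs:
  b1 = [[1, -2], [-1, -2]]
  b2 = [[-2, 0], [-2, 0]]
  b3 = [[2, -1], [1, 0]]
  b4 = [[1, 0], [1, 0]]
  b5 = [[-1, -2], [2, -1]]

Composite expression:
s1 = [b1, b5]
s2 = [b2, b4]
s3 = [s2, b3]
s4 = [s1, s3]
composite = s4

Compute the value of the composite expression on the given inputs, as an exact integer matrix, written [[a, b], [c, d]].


[[0, 0], [0, 0]]

[b1, b5] = [[-6, -6], [-6, 6]]
[b2, b4] = [[0, 0], [0, 0]]
[[b2, b4], b3] = [[0, 0], [0, 0]]
[[b1, b5], [[b2, b4], b3]] = [[0, 0], [0, 0]]


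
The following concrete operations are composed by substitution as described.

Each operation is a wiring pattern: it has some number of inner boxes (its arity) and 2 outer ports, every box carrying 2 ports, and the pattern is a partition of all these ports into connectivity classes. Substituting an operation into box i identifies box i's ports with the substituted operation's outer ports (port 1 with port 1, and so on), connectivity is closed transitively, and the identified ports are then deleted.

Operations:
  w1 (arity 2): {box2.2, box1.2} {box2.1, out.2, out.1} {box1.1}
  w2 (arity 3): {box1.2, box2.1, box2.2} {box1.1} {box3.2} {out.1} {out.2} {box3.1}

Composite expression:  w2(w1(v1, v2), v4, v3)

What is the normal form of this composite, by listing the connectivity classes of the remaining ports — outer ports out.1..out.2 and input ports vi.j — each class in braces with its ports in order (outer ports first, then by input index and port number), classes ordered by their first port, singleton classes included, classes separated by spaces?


Two ports join when wires chain via w2-identified ports.
composing w1 on (v1, v2), with out.j its own outer ports: {out.1, out.2, v2.1} {v1.1} {v1.2, v2.2}
composing w2 on (v1, v2, v4, v3), with out.j its own outer ports: {out.1} {out.2} {v1.1} {v1.2, v2.2} {v2.1, v4.1, v4.2} {v3.1} {v3.2}

{out.1} {out.2} {v1.1} {v1.2, v2.2} {v2.1, v4.1, v4.2} {v3.1} {v3.2}


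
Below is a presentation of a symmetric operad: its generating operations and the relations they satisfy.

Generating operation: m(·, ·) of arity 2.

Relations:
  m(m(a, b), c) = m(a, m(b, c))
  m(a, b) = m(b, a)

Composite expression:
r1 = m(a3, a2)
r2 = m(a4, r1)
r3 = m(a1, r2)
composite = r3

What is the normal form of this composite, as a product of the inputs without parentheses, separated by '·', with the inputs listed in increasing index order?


Shape and order are irrelevant to m; the a-input set decides.
m(a3, a2) spells out as a3 · a2
m(a4, m(a3, a2)) spells out as a4 · a3 · a2
m(a1, m(a4, m(a3, a2))) spells out as a1 · a4 · a3 · a2
sorting the factors by input index: a1 · a2 · a3 · a4

a1 · a2 · a3 · a4


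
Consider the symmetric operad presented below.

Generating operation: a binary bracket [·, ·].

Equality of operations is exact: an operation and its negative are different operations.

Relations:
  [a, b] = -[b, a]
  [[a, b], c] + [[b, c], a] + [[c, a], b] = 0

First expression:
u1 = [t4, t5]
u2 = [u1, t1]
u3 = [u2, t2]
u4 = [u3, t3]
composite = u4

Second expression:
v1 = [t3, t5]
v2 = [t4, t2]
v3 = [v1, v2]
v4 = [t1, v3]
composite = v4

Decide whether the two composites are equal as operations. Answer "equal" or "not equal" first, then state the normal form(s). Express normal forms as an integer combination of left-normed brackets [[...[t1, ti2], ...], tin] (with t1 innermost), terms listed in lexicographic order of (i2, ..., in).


not equal; first: -[[[[t1, t4], t5], t2], t3] + [[[[t1, t5], t4], t2], t3]; second: [[[[t1, t2], t4], t3], t5] - [[[[t1, t2], t4], t5], t3] - [[[[t1, t3], t5], t2], t4] + [[[[t1, t3], t5], t4], t2] - [[[[t1, t4], t2], t3], t5] + [[[[t1, t4], t2], t5], t3] + [[[[t1, t5], t3], t2], t4] - [[[[t1, t5], t3], t4], t2]

The first composite normalizes to -[[[[t1, t4], t5], t2], t3] + [[[[t1, t5], t4], t2], t3]
The second composite normalizes to [[[[t1, t2], t4], t3], t5] - [[[[t1, t2], t4], t5], t3] - [[[[t1, t3], t5], t2], t4] + [[[[t1, t3], t5], t4], t2] - [[[[t1, t4], t2], t3], t5] + [[[[t1, t4], t2], t5], t3] + [[[[t1, t5], t3], t2], t4] - [[[[t1, t5], t3], t4], t2]
Different reductions; not equal.


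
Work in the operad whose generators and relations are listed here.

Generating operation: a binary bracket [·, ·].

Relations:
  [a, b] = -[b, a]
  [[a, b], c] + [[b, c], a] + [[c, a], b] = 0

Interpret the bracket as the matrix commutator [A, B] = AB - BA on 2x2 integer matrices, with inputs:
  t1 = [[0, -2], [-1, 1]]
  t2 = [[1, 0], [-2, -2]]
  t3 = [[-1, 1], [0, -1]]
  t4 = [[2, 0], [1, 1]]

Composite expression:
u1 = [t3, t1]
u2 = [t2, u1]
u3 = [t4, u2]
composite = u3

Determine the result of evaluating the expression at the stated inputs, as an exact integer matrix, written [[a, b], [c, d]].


[[-3, 3], [0, 3]]


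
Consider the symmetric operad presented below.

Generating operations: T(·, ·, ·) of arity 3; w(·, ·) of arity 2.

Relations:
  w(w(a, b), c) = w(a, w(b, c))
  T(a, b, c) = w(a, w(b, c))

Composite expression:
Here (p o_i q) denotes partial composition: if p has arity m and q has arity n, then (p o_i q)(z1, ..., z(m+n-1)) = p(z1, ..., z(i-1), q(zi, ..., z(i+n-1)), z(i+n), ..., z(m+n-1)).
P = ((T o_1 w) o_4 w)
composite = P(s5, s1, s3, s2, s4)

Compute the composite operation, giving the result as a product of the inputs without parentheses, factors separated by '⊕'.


s5 ⊕ s1 ⊕ s3 ⊕ s2 ⊕ s4

The T-tree's shape is irrelevant; the s-reading-order decides.
w(s5, s1) spells out as s5 ⊕ s1
w(s2, s4) spells out as s2 ⊕ s4
T(w(s5, s1), s3, w(s2, s4)) spells out as s5 ⊕ s1 ⊕ s3 ⊕ s2 ⊕ s4


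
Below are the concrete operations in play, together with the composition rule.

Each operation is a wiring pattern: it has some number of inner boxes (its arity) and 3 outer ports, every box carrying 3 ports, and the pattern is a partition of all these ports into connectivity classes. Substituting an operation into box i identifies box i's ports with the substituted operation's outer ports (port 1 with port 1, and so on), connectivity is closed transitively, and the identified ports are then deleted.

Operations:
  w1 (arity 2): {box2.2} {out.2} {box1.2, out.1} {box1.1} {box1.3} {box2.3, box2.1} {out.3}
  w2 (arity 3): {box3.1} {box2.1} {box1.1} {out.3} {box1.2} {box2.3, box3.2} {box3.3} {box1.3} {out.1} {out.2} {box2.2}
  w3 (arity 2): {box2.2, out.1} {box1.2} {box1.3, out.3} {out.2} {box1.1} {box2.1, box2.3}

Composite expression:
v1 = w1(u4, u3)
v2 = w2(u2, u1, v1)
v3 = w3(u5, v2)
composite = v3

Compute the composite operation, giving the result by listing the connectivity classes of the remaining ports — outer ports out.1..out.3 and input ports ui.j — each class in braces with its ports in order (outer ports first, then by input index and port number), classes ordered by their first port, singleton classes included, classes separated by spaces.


Treat the ports identified at w3 as solder joints: merge, then drop.
w1 over (u4, u3) gives {out.1, u4.2} {out.2} {out.3} {u3.1, u3.3} {u3.2} {u4.1} {u4.3}, out.j being that stage's outer ports
w2 over (u2, u1, u4, u3) gives {out.1} {out.2} {out.3} {u1.1} {u1.2} {u1.3} {u2.1} {u2.2} {u2.3} {u3.1, u3.3} {u3.2} {u4.1} {u4.2} {u4.3}, out.j being that stage's outer ports
w3 over (u5, u2, u1, u4, u3) gives {out.1} {out.2} {out.3, u5.3} {u1.1} {u1.2} {u1.3} {u2.1} {u2.2} {u2.3} {u3.1, u3.3} {u3.2} {u4.1} {u4.2} {u4.3} {u5.1} {u5.2}, out.j being that stage's outer ports

{out.1} {out.2} {out.3, u5.3} {u1.1} {u1.2} {u1.3} {u2.1} {u2.2} {u2.3} {u3.1, u3.3} {u3.2} {u4.1} {u4.2} {u4.3} {u5.1} {u5.2}


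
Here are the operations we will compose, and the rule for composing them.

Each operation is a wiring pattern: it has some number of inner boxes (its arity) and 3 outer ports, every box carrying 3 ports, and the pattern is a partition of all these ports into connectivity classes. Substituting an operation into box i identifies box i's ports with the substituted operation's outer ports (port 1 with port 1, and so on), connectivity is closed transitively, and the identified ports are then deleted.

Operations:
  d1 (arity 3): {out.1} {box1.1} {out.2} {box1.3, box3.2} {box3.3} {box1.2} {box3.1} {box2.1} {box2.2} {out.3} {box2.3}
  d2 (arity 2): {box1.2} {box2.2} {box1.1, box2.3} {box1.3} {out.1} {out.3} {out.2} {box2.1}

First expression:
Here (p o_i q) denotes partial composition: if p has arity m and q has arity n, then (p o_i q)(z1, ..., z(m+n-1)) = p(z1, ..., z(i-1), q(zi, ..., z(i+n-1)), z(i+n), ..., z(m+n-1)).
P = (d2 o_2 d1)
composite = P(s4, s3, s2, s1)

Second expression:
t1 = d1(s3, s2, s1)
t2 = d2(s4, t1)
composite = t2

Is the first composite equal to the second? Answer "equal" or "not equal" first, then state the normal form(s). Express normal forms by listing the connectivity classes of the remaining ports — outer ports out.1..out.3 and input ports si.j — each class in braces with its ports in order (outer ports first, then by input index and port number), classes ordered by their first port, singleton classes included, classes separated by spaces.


equal — both sides give {out.1} {out.2} {out.3} {s1.1} {s1.2, s3.3} {s1.3} {s2.1} {s2.2} {s2.3} {s3.1} {s3.2} {s4.1} {s4.2} {s4.3}

Reducing the first expression gives {out.1} {out.2} {out.3} {s1.1} {s1.2, s3.3} {s1.3} {s2.1} {s2.2} {s2.3} {s3.1} {s3.2} {s4.1} {s4.2} {s4.3}
Reducing the second expression gives {out.1} {out.2} {out.3} {s1.1} {s1.2, s3.3} {s1.3} {s2.1} {s2.2} {s2.3} {s3.1} {s3.2} {s4.1} {s4.2} {s4.3}
Both agree, so they are equal.


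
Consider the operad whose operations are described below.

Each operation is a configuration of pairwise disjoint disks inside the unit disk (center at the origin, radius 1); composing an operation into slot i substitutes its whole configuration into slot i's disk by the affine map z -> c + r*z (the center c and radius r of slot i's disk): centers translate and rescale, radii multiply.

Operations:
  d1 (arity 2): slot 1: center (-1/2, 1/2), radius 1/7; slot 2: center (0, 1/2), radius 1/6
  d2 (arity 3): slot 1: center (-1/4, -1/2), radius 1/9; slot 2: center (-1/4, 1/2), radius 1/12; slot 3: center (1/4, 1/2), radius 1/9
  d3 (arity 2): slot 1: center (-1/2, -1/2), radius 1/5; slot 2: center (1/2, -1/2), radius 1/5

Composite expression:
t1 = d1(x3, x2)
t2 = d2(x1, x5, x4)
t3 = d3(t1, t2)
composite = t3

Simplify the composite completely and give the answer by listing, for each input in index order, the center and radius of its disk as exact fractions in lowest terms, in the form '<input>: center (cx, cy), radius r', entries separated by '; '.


x1: center (9/20, -3/5), radius 1/45; x2: center (-1/2, -2/5), radius 1/30; x3: center (-3/5, -2/5), radius 1/35; x4: center (11/20, -2/5), radius 1/45; x5: center (9/20, -2/5), radius 1/60

Nesting under d3 composes maps z -> c + r*z down each x-path.
input x3: composing its 2 substitution steps yields center (-3/5, -2/5), radius 1/35
input x2: composing its 2 substitution steps yields center (-1/2, -2/5), radius 1/30
input x1: composing its 2 substitution steps yields center (9/20, -3/5), radius 1/45
input x5: composing its 2 substitution steps yields center (9/20, -2/5), radius 1/60
input x4: composing its 2 substitution steps yields center (11/20, -2/5), radius 1/45


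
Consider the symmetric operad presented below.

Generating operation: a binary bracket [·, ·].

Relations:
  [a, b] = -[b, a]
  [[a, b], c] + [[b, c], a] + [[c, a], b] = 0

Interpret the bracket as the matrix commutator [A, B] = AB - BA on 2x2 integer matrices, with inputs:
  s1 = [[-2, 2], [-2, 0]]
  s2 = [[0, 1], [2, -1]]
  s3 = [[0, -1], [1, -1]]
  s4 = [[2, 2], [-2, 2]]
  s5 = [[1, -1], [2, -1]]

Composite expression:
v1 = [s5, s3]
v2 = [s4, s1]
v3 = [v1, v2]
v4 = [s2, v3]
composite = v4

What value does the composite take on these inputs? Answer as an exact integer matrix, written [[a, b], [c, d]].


[s5, s3] = [[1, -1], [0, -1]]
[s4, s1] = [[0, 4], [4, 0]]
[[s5, s3], [s4, s1]] = [[-4, 8], [-8, 4]]
[s2, [[s5, s3], [s4, s1]]] = [[-24, 16], [-8, 24]]

[[-24, 16], [-8, 24]]
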